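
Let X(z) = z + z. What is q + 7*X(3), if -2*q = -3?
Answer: 87/2 ≈ 43.500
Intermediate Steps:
X(z) = 2*z
q = 3/2 (q = -1/2*(-3) = 3/2 ≈ 1.5000)
q + 7*X(3) = 3/2 + 7*(2*3) = 3/2 + 7*6 = 3/2 + 42 = 87/2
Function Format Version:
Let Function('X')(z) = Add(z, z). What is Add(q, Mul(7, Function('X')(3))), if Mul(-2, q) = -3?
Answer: Rational(87, 2) ≈ 43.500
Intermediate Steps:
Function('X')(z) = Mul(2, z)
q = Rational(3, 2) (q = Mul(Rational(-1, 2), -3) = Rational(3, 2) ≈ 1.5000)
Add(q, Mul(7, Function('X')(3))) = Add(Rational(3, 2), Mul(7, Mul(2, 3))) = Add(Rational(3, 2), Mul(7, 6)) = Add(Rational(3, 2), 42) = Rational(87, 2)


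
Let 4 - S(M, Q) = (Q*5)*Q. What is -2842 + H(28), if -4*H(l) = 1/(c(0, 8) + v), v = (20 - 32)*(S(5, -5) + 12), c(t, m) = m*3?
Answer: -15142177/5328 ≈ -2842.0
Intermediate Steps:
S(M, Q) = 4 - 5*Q² (S(M, Q) = 4 - Q*5*Q = 4 - 5*Q*Q = 4 - 5*Q²)
c(t, m) = 3*m
v = 1308 (v = (20 - 32)*((4 - 5*(-5)²) + 12) = -12*((4 - 5*25) + 12) = -12*((4 - 125) + 12) = -12*(-121 + 12) = -12*(-109) = 1308)
H(l) = -1/5328 (H(l) = -1/(4*(3*8 + 1308)) = -1/(4*(24 + 1308)) = -¼/1332 = -¼*1/1332 = -1/5328)
-2842 + H(28) = -2842 - 1/5328 = -15142177/5328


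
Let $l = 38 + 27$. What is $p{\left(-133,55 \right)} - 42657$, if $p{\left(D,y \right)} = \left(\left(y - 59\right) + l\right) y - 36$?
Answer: $-39338$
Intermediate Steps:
$l = 65$
$p{\left(D,y \right)} = -36 + y \left(6 + y\right)$ ($p{\left(D,y \right)} = \left(\left(y - 59\right) + 65\right) y - 36 = \left(\left(-59 + y\right) + 65\right) y - 36 = \left(6 + y\right) y - 36 = y \left(6 + y\right) - 36 = -36 + y \left(6 + y\right)$)
$p{\left(-133,55 \right)} - 42657 = \left(-36 + 55^{2} + 6 \cdot 55\right) - 42657 = \left(-36 + 3025 + 330\right) - 42657 = 3319 - 42657 = -39338$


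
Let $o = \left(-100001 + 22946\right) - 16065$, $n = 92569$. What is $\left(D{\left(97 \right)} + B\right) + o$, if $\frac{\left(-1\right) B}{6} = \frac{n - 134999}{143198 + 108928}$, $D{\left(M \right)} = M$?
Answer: $- \frac{3908877053}{42021} \approx -93022.0$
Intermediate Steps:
$B = \frac{42430}{42021}$ ($B = - 6 \frac{92569 - 134999}{143198 + 108928} = - 6 \left(- \frac{42430}{252126}\right) = - 6 \left(\left(-42430\right) \frac{1}{252126}\right) = \left(-6\right) \left(- \frac{21215}{126063}\right) = \frac{42430}{42021} \approx 1.0097$)
$o = -93120$ ($o = -77055 - 16065 = -93120$)
$\left(D{\left(97 \right)} + B\right) + o = \left(97 + \frac{42430}{42021}\right) - 93120 = \frac{4118467}{42021} - 93120 = - \frac{3908877053}{42021}$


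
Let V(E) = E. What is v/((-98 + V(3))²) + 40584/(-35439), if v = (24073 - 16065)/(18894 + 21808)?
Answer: -2484610360948/2169667426075 ≈ -1.1452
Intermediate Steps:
v = 4004/20351 (v = 8008/40702 = 8008*(1/40702) = 4004/20351 ≈ 0.19675)
v/((-98 + V(3))²) + 40584/(-35439) = 4004/(20351*((-98 + 3)²)) + 40584/(-35439) = 4004/(20351*((-95)²)) + 40584*(-1/35439) = (4004/20351)/9025 - 13528/11813 = (4004/20351)*(1/9025) - 13528/11813 = 4004/183667775 - 13528/11813 = -2484610360948/2169667426075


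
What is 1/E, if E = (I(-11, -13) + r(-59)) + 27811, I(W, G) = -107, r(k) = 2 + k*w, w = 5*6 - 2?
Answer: 1/26054 ≈ 3.8382e-5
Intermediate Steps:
w = 28 (w = 30 - 2 = 28)
r(k) = 2 + 28*k (r(k) = 2 + k*28 = 2 + 28*k)
E = 26054 (E = (-107 + (2 + 28*(-59))) + 27811 = (-107 + (2 - 1652)) + 27811 = (-107 - 1650) + 27811 = -1757 + 27811 = 26054)
1/E = 1/26054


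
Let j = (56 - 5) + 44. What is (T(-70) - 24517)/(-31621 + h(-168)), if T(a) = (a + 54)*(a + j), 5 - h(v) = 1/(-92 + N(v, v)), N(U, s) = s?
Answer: 6478420/8220159 ≈ 0.78811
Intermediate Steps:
j = 95 (j = 51 + 44 = 95)
h(v) = 5 - 1/(-92 + v)
T(a) = (54 + a)*(95 + a) (T(a) = (a + 54)*(a + 95) = (54 + a)*(95 + a))
(T(-70) - 24517)/(-31621 + h(-168)) = ((5130 + (-70)² + 149*(-70)) - 24517)/(-31621 + (-461 + 5*(-168))/(-92 - 168)) = ((5130 + 4900 - 10430) - 24517)/(-31621 + (-461 - 840)/(-260)) = (-400 - 24517)/(-31621 - 1/260*(-1301)) = -24917/(-31621 + 1301/260) = -24917/(-8220159/260) = -24917*(-260/8220159) = 6478420/8220159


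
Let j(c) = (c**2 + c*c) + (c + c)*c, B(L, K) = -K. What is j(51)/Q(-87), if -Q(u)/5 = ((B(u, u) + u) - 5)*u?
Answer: -3468/725 ≈ -4.7834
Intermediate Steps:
j(c) = 4*c**2 (j(c) = (c**2 + c**2) + (2*c)*c = 2*c**2 + 2*c**2 = 4*c**2)
Q(u) = 25*u (Q(u) = -5*((-u + u) - 5)*u = -5*(0 - 5)*u = -(-25)*u = 25*u)
j(51)/Q(-87) = (4*51**2)/((25*(-87))) = (4*2601)/(-2175) = 10404*(-1/2175) = -3468/725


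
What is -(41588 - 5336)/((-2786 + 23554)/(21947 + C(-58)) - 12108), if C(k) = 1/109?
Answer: 2710090764/905087015 ≈ 2.9943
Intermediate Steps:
C(k) = 1/109
-(41588 - 5336)/((-2786 + 23554)/(21947 + C(-58)) - 12108) = -(41588 - 5336)/((-2786 + 23554)/(21947 + 1/109) - 12108) = -36252/(20768/(2392224/109) - 12108) = -36252/(20768*(109/2392224) - 12108) = -36252/(70741/74757 - 12108) = -36252/(-905087015/74757) = -36252*(-74757)/905087015 = -1*(-2710090764/905087015) = 2710090764/905087015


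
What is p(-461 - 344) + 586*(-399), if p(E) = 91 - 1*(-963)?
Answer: -232760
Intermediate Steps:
p(E) = 1054 (p(E) = 91 + 963 = 1054)
p(-461 - 344) + 586*(-399) = 1054 + 586*(-399) = 1054 - 233814 = -232760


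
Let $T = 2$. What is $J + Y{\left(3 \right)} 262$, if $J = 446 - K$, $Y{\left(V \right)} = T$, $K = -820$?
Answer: $1790$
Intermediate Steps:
$Y{\left(V \right)} = 2$
$J = 1266$ ($J = 446 - -820 = 446 + 820 = 1266$)
$J + Y{\left(3 \right)} 262 = 1266 + 2 \cdot 262 = 1266 + 524 = 1790$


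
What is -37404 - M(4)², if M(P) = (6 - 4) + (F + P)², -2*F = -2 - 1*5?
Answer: -652753/16 ≈ -40797.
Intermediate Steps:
F = 7/2 (F = -(-2 - 1*5)/2 = -(-2 - 5)/2 = -½*(-7) = 7/2 ≈ 3.5000)
M(P) = 2 + (7/2 + P)² (M(P) = (6 - 4) + (7/2 + P)² = 2 + (7/2 + P)²)
-37404 - M(4)² = -37404 - (2 + (7 + 2*4)²/4)² = -37404 - (2 + (7 + 8)²/4)² = -37404 - (2 + (¼)*15²)² = -37404 - (2 + (¼)*225)² = -37404 - (2 + 225/4)² = -37404 - (233/4)² = -37404 - 1*54289/16 = -37404 - 54289/16 = -652753/16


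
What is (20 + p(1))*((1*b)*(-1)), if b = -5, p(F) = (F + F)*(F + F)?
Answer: 120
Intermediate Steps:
p(F) = 4*F² (p(F) = (2*F)*(2*F) = 4*F²)
(20 + p(1))*((1*b)*(-1)) = (20 + 4*1²)*((1*(-5))*(-1)) = (20 + 4*1)*(-5*(-1)) = (20 + 4)*5 = 24*5 = 120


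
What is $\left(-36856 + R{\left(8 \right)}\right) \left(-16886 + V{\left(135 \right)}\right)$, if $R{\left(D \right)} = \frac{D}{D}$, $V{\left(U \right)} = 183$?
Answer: $615589065$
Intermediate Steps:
$R{\left(D \right)} = 1$
$\left(-36856 + R{\left(8 \right)}\right) \left(-16886 + V{\left(135 \right)}\right) = \left(-36856 + 1\right) \left(-16886 + 183\right) = \left(-36855\right) \left(-16703\right) = 615589065$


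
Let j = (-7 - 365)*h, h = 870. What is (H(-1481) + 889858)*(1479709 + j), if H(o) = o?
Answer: 1027025110013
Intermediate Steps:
j = -323640 (j = (-7 - 365)*870 = -372*870 = -323640)
(H(-1481) + 889858)*(1479709 + j) = (-1481 + 889858)*(1479709 - 323640) = 888377*1156069 = 1027025110013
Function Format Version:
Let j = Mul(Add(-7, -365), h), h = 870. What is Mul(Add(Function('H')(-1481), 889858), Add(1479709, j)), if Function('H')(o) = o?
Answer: 1027025110013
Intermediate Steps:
j = -323640 (j = Mul(Add(-7, -365), 870) = Mul(-372, 870) = -323640)
Mul(Add(Function('H')(-1481), 889858), Add(1479709, j)) = Mul(Add(-1481, 889858), Add(1479709, -323640)) = Mul(888377, 1156069) = 1027025110013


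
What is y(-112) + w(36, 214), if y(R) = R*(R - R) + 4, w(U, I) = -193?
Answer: -189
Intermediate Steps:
y(R) = 4 (y(R) = R*0 + 4 = 0 + 4 = 4)
y(-112) + w(36, 214) = 4 - 193 = -189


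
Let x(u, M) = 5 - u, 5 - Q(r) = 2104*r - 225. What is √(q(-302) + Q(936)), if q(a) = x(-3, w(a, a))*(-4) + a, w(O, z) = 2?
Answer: 2*I*√492362 ≈ 1403.4*I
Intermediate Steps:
Q(r) = 230 - 2104*r (Q(r) = 5 - (2104*r - 225) = 5 - (-225 + 2104*r) = 5 + (225 - 2104*r) = 230 - 2104*r)
q(a) = -32 + a (q(a) = (5 - 1*(-3))*(-4) + a = (5 + 3)*(-4) + a = 8*(-4) + a = -32 + a)
√(q(-302) + Q(936)) = √((-32 - 302) + (230 - 2104*936)) = √(-334 + (230 - 1969344)) = √(-334 - 1969114) = √(-1969448) = 2*I*√492362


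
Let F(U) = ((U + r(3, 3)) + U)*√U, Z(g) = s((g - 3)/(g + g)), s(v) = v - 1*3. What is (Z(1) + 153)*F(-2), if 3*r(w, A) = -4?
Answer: -2384*I*√2/3 ≈ -1123.8*I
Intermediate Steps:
r(w, A) = -4/3 (r(w, A) = (⅓)*(-4) = -4/3)
s(v) = -3 + v (s(v) = v - 3 = -3 + v)
Z(g) = -3 + (-3 + g)/(2*g) (Z(g) = -3 + (g - 3)/(g + g) = -3 + (-3 + g)/((2*g)) = -3 + (-3 + g)*(1/(2*g)) = -3 + (-3 + g)/(2*g))
F(U) = √U*(-4/3 + 2*U) (F(U) = ((U - 4/3) + U)*√U = ((-4/3 + U) + U)*√U = (-4/3 + 2*U)*√U = √U*(-4/3 + 2*U))
(Z(1) + 153)*F(-2) = ((½)*(-3 - 5*1)/1 + 153)*(√(-2)*(-4/3 + 2*(-2))) = ((½)*1*(-3 - 5) + 153)*((I*√2)*(-4/3 - 4)) = ((½)*1*(-8) + 153)*((I*√2)*(-16/3)) = (-4 + 153)*(-16*I*√2/3) = 149*(-16*I*√2/3) = -2384*I*√2/3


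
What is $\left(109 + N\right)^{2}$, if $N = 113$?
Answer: $49284$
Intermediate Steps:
$\left(109 + N\right)^{2} = \left(109 + 113\right)^{2} = 222^{2} = 49284$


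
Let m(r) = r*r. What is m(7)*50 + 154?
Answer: 2604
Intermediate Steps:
m(r) = r**2
m(7)*50 + 154 = 7**2*50 + 154 = 49*50 + 154 = 2450 + 154 = 2604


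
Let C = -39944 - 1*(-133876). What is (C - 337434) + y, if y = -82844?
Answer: -326346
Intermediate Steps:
C = 93932 (C = -39944 + 133876 = 93932)
(C - 337434) + y = (93932 - 337434) - 82844 = -243502 - 82844 = -326346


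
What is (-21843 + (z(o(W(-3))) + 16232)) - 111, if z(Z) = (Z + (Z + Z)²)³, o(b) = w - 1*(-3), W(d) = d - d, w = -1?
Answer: 110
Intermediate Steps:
W(d) = 0
o(b) = 2 (o(b) = -1 - 1*(-3) = -1 + 3 = 2)
z(Z) = (Z + 4*Z²)³ (z(Z) = (Z + (2*Z)²)³ = (Z + 4*Z²)³)
(-21843 + (z(o(W(-3))) + 16232)) - 111 = (-21843 + (2³*(1 + 4*2)³ + 16232)) - 111 = (-21843 + (8*(1 + 8)³ + 16232)) - 111 = (-21843 + (8*9³ + 16232)) - 111 = (-21843 + (8*729 + 16232)) - 111 = (-21843 + (5832 + 16232)) - 111 = (-21843 + 22064) - 111 = 221 - 111 = 110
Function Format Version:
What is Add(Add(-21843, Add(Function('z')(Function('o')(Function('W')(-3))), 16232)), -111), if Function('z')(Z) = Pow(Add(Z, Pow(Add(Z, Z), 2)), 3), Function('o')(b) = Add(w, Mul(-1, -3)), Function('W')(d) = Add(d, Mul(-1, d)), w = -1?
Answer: 110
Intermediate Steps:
Function('W')(d) = 0
Function('o')(b) = 2 (Function('o')(b) = Add(-1, Mul(-1, -3)) = Add(-1, 3) = 2)
Function('z')(Z) = Pow(Add(Z, Mul(4, Pow(Z, 2))), 3) (Function('z')(Z) = Pow(Add(Z, Pow(Mul(2, Z), 2)), 3) = Pow(Add(Z, Mul(4, Pow(Z, 2))), 3))
Add(Add(-21843, Add(Function('z')(Function('o')(Function('W')(-3))), 16232)), -111) = Add(Add(-21843, Add(Mul(Pow(2, 3), Pow(Add(1, Mul(4, 2)), 3)), 16232)), -111) = Add(Add(-21843, Add(Mul(8, Pow(Add(1, 8), 3)), 16232)), -111) = Add(Add(-21843, Add(Mul(8, Pow(9, 3)), 16232)), -111) = Add(Add(-21843, Add(Mul(8, 729), 16232)), -111) = Add(Add(-21843, Add(5832, 16232)), -111) = Add(Add(-21843, 22064), -111) = Add(221, -111) = 110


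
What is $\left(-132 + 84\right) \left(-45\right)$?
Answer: $2160$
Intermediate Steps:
$\left(-132 + 84\right) \left(-45\right) = \left(-48\right) \left(-45\right) = 2160$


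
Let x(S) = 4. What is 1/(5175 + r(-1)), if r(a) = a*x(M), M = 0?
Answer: 1/5171 ≈ 0.00019339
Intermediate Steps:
r(a) = 4*a (r(a) = a*4 = 4*a)
1/(5175 + r(-1)) = 1/(5175 + 4*(-1)) = 1/(5175 - 4) = 1/5171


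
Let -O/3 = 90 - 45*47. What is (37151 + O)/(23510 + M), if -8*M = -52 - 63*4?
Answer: 21613/11774 ≈ 1.8357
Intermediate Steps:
O = 6075 (O = -3*(90 - 45*47) = -3*(90 - 2115) = -3*(-2025) = 6075)
M = 38 (M = -(-52 - 63*4)/8 = -(-52 - 252)/8 = -⅛*(-304) = 38)
(37151 + O)/(23510 + M) = (37151 + 6075)/(23510 + 38) = 43226/23548 = 43226*(1/23548) = 21613/11774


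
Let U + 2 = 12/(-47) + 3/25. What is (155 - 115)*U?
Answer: -20072/235 ≈ -85.413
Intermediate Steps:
U = -2509/1175 (U = -2 + (12/(-47) + 3/25) = -2 + (12*(-1/47) + 3*(1/25)) = -2 + (-12/47 + 3/25) = -2 - 159/1175 = -2509/1175 ≈ -2.1353)
(155 - 115)*U = (155 - 115)*(-2509/1175) = 40*(-2509/1175) = -20072/235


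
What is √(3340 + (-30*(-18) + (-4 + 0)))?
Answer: 2*√969 ≈ 62.258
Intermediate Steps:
√(3340 + (-30*(-18) + (-4 + 0))) = √(3340 + (540 - 4)) = √(3340 + 536) = √3876 = 2*√969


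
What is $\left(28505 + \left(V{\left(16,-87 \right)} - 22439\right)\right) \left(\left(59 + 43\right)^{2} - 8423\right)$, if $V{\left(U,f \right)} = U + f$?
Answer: $11876095$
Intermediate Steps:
$\left(28505 + \left(V{\left(16,-87 \right)} - 22439\right)\right) \left(\left(59 + 43\right)^{2} - 8423\right) = \left(28505 + \left(\left(16 - 87\right) - 22439\right)\right) \left(\left(59 + 43\right)^{2} - 8423\right) = \left(28505 - 22510\right) \left(102^{2} - 8423\right) = \left(28505 - 22510\right) \left(10404 - 8423\right) = 5995 \cdot 1981 = 11876095$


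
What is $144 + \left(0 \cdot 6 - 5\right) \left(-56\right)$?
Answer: $424$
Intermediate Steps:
$144 + \left(0 \cdot 6 - 5\right) \left(-56\right) = 144 + \left(0 - 5\right) \left(-56\right) = 144 - -280 = 144 + 280 = 424$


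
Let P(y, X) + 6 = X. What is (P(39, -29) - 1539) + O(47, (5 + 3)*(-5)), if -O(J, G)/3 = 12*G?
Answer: -134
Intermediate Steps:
P(y, X) = -6 + X
O(J, G) = -36*G
(P(39, -29) - 1539) + O(47, (5 + 3)*(-5)) = ((-6 - 29) - 1539) - 36*(5 + 3)*(-5) = (-35 - 1539) - 288*(-5) = -1574 - 36*(-40) = -1574 + 1440 = -134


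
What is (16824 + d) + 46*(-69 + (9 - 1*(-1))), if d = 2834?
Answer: 16944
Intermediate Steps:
(16824 + d) + 46*(-69 + (9 - 1*(-1))) = (16824 + 2834) + 46*(-69 + (9 - 1*(-1))) = 19658 + 46*(-69 + (9 + 1)) = 19658 + 46*(-69 + 10) = 19658 + 46*(-59) = 19658 - 2714 = 16944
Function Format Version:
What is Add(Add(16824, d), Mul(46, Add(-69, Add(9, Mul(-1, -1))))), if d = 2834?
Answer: 16944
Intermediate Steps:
Add(Add(16824, d), Mul(46, Add(-69, Add(9, Mul(-1, -1))))) = Add(Add(16824, 2834), Mul(46, Add(-69, Add(9, Mul(-1, -1))))) = Add(19658, Mul(46, Add(-69, Add(9, 1)))) = Add(19658, Mul(46, Add(-69, 10))) = Add(19658, Mul(46, -59)) = Add(19658, -2714) = 16944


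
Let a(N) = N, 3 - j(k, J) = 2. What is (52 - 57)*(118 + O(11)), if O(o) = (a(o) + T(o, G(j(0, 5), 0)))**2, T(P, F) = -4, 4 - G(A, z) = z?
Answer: -835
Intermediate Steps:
j(k, J) = 1 (j(k, J) = 3 - 1*2 = 3 - 2 = 1)
G(A, z) = 4 - z
O(o) = (-4 + o)**2 (O(o) = (o - 4)**2 = (-4 + o)**2)
(52 - 57)*(118 + O(11)) = (52 - 57)*(118 + (-4 + 11)**2) = -5*(118 + 7**2) = -5*(118 + 49) = -5*167 = -835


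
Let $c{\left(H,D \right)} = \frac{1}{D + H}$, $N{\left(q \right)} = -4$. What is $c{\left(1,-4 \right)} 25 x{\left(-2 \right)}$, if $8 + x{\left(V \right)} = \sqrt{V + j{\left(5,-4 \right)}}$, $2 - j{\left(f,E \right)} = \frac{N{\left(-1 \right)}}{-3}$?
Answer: $\frac{200}{3} - \frac{50 i \sqrt{3}}{9} \approx 66.667 - 9.6225 i$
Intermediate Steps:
$j{\left(f,E \right)} = \frac{2}{3}$ ($j{\left(f,E \right)} = 2 - - \frac{4}{-3} = 2 - \left(-4\right) \left(- \frac{1}{3}\right) = 2 - \frac{4}{3} = \frac{2}{3}$)
$x{\left(V \right)} = -8 + \sqrt{\frac{2}{3} + V}$ ($x{\left(V \right)} = -8 + \sqrt{V + \frac{2}{3}} = -8 + \sqrt{\frac{2}{3} + V}$)
$c{\left(1,-4 \right)} 25 x{\left(-2 \right)} = \frac{1}{-4 + 1} \cdot 25 \left(-8 + \frac{\sqrt{6 + 9 \left(-2\right)}}{3}\right) = \frac{1}{-3} \cdot 25 \left(-8 + \frac{\sqrt{6 - 18}}{3}\right) = \left(- \frac{1}{3}\right) 25 \left(-8 + \frac{\sqrt{-12}}{3}\right) = - \frac{25 \left(-8 + \frac{2 i \sqrt{3}}{3}\right)}{3} = \frac{200}{3} - \frac{50 i \sqrt{3}}{9}$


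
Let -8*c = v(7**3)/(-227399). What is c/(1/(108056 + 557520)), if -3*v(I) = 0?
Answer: 0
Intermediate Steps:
v(I) = 0 (v(I) = -1/3*0 = 0)
c = 0 (c = -0/(-227399) = -0*(-1)/227399 = -1/8*0 = 0)
c/(1/(108056 + 557520)) = 0/(1/(108056 + 557520)) = 0/(1/665576) = 0*665576 = 0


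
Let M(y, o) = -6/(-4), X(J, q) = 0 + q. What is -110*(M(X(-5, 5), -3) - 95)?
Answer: 10285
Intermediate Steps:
X(J, q) = q
M(y, o) = 3/2 (M(y, o) = -6*(-1/4) = 3/2)
-110*(M(X(-5, 5), -3) - 95) = -110*(3/2 - 95) = -110*(-187/2) = 10285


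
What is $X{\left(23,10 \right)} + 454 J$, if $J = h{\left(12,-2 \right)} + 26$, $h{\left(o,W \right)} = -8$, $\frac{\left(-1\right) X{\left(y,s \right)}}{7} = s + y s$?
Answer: $6492$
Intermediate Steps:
$X{\left(y,s \right)} = - 7 s - 7 s y$ ($X{\left(y,s \right)} = - 7 \left(s + y s\right) = - 7 \left(s + s y\right) = - 7 s - 7 s y$)
$J = 18$ ($J = -8 + 26 = 18$)
$X{\left(23,10 \right)} + 454 J = \left(-7\right) 10 \left(1 + 23\right) + 454 \cdot 18 = \left(-7\right) 10 \cdot 24 + 8172 = -1680 + 8172 = 6492$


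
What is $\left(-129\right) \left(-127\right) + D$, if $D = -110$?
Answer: $16273$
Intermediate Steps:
$\left(-129\right) \left(-127\right) + D = \left(-129\right) \left(-127\right) - 110 = 16383 - 110 = 16273$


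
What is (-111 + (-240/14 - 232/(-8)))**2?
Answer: 481636/49 ≈ 9829.3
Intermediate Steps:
(-111 + (-240/14 - 232/(-8)))**2 = (-111 + (-240*1/14 - 232*(-1/8)))**2 = (-111 + (-120/7 + 29))**2 = (-111 + 83/7)**2 = (-694/7)**2 = 481636/49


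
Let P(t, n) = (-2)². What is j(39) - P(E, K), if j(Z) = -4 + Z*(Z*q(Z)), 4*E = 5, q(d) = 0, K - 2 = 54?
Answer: -8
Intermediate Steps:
K = 56 (K = 2 + 54 = 56)
E = 5/4 (E = (¼)*5 = 5/4 ≈ 1.2500)
P(t, n) = 4
j(Z) = -4 (j(Z) = -4 + Z*(Z*0) = -4 + Z*0 = -4 + 0 = -4)
j(39) - P(E, K) = -4 - 1*4 = -4 - 4 = -8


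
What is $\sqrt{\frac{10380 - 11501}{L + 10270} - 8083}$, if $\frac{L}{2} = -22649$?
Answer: $\frac{i \sqrt{275485687519}}{5838} \approx 89.905 i$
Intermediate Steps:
$L = -45298$ ($L = 2 \left(-22649\right) = -45298$)
$\sqrt{\frac{10380 - 11501}{L + 10270} - 8083} = \sqrt{\frac{10380 - 11501}{-45298 + 10270} - 8083} = \sqrt{- \frac{1121}{-35028} - 8083} = \sqrt{\left(-1121\right) \left(- \frac{1}{35028}\right) - 8083} = \sqrt{\frac{1121}{35028} - 8083} = \sqrt{- \frac{283130203}{35028}} = \frac{i \sqrt{275485687519}}{5838}$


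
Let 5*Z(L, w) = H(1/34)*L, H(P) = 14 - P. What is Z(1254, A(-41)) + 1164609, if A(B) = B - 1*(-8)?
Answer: 19857918/17 ≈ 1.1681e+6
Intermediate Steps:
A(B) = 8 + B (A(B) = B + 8 = 8 + B)
Z(L, w) = 95*L/34 (Z(L, w) = ((14 - 1/34)*L)/5 = (475*L/34)/5 = 95*L/34)
Z(1254, A(-41)) + 1164609 = (95/34)*1254 + 1164609 = 59565/17 + 1164609 = 19857918/17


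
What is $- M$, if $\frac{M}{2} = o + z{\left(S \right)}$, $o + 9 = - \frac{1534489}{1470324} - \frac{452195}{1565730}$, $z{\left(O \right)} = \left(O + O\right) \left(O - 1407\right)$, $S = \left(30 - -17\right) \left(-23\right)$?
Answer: $- \frac{412775484518036443}{38368839942} \approx -1.0758 \cdot 10^{7}$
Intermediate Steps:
$S = -1081$ ($S = \left(30 + 17\right) \left(-23\right) = 47 \left(-23\right) = -1081$)
$z{\left(O \right)} = 2 O \left(-1407 + O\right)$
$o = - \frac{792888073061}{76737679884}$ ($o = -9 - \left(\frac{90439}{313146} + \frac{1534489}{1470324}\right) = -9 - \frac{102248954105}{76737679884} = - \frac{792888073061}{76737679884} \approx -10.332$)
$M = \frac{412775484518036443}{38368839942}$ ($M = 2 \left(- \frac{792888073061}{76737679884} + 2 \left(-1081\right) \left(-1407 - 1081\right)\right) = 2 \left(- \frac{792888073061}{76737679884} + 2 \left(-1081\right) \left(-2488\right)\right) = 2 \left(- \frac{792888073061}{76737679884} + 5379056\right) = 2 \cdot \frac{412775484518036443}{76737679884} = \frac{412775484518036443}{38368839942} \approx 1.0758 \cdot 10^{7}$)
$- M = \left(-1\right) \frac{412775484518036443}{38368839942} = - \frac{412775484518036443}{38368839942}$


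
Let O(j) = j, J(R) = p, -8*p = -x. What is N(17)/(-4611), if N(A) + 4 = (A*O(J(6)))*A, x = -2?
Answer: 305/18444 ≈ 0.016537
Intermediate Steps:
p = -¼ (p = -(-1)*(-2)/8 = -⅛*2 = -¼ ≈ -0.25000)
J(R) = -¼
N(A) = -4 - A²/4 (N(A) = -4 + (A*(-¼))*A = -4 + (-A/4)*A = -4 - A²/4)
N(17)/(-4611) = (-4 - ¼*17²)/(-4611) = (-4 - ¼*289)*(-1/4611) = (-4 - 289/4)*(-1/4611) = -305/4*(-1/4611) = 305/18444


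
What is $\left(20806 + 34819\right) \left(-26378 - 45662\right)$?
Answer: $-4007225000$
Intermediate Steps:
$\left(20806 + 34819\right) \left(-26378 - 45662\right) = 55625 \left(-72040\right) = -4007225000$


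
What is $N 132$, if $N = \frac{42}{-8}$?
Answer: $-693$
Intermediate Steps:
$N = - \frac{21}{4}$ ($N = 42 \left(- \frac{1}{8}\right) = - \frac{21}{4} \approx -5.25$)
$N 132 = \left(- \frac{21}{4}\right) 132 = -693$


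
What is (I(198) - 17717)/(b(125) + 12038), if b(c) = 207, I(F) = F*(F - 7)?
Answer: 20101/12245 ≈ 1.6416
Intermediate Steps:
I(F) = F*(-7 + F)
(I(198) - 17717)/(b(125) + 12038) = (198*(-7 + 198) - 17717)/(207 + 12038) = (198*191 - 17717)/12245 = (37818 - 17717)*(1/12245) = 20101*(1/12245) = 20101/12245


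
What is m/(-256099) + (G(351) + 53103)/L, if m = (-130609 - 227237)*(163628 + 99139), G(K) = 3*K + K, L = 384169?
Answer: 36123471084136251/98385296731 ≈ 3.6716e+5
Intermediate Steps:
G(K) = 4*K
m = -94030119882 (m = -357846*262767 = -94030119882)
m/(-256099) + (G(351) + 53103)/L = -94030119882/(-256099) + (4*351 + 53103)/384169 = -94030119882*(-1/256099) + (1404 + 53103)*(1/384169) = 94030119882/256099 + 54507*(1/384169) = 94030119882/256099 + 54507/384169 = 36123471084136251/98385296731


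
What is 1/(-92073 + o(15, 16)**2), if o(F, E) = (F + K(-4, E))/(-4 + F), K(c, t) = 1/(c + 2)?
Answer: -484/44562491 ≈ -1.0861e-5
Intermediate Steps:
K(c, t) = 1/(2 + c)
o(F, E) = (-1/2 + F)/(-4 + F) (o(F, E) = (F + 1/(2 - 4))/(-4 + F) = (F + 1/(-2))/(-4 + F) = (F - 1/2)/(-4 + F) = (-1/2 + F)/(-4 + F))
1/(-92073 + o(15, 16)**2) = 1/(-92073 + ((-1/2 + 15)/(-4 + 15))**2) = 1/(-92073 + ((29/2)/11)**2) = 1/(-92073 + ((1/11)*(29/2))**2) = 1/(-92073 + (29/22)**2) = 1/(-92073 + 841/484) = 1/(-44562491/484) = -484/44562491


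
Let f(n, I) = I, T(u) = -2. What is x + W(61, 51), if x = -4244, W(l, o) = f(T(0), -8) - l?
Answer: -4313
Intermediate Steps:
W(l, o) = -8 - l
x + W(61, 51) = -4244 + (-8 - 1*61) = -4244 + (-8 - 61) = -4244 - 69 = -4313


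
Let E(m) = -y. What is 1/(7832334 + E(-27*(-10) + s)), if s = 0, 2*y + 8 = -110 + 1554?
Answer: 1/7831616 ≈ 1.2769e-7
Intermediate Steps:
y = 718 (y = -4 + (-110 + 1554)/2 = -4 + (½)*1444 = -4 + 722 = 718)
E(m) = -718 (E(m) = -1*718 = -718)
1/(7832334 + E(-27*(-10) + s)) = 1/(7832334 - 718) = 1/7831616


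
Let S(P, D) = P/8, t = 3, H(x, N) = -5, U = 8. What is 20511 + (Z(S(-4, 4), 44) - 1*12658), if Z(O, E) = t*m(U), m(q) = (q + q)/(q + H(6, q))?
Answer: 7869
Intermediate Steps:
S(P, D) = P/8 (S(P, D) = P*(1/8) = P/8)
m(q) = 2*q/(-5 + q) (m(q) = (q + q)/(q - 5) = (2*q)/(-5 + q) = 2*q/(-5 + q))
Z(O, E) = 16 (Z(O, E) = 3*(2*8/(-5 + 8)) = 3*(2*8/3) = 3*(2*8*(1/3)) = 3*(16/3) = 16)
20511 + (Z(S(-4, 4), 44) - 1*12658) = 20511 + (16 - 1*12658) = 20511 + (16 - 12658) = 20511 - 12642 = 7869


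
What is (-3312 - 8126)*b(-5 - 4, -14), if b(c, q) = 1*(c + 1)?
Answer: 91504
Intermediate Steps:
b(c, q) = 1 + c (b(c, q) = 1*(1 + c) = 1 + c)
(-3312 - 8126)*b(-5 - 4, -14) = (-3312 - 8126)*(1 + (-5 - 4)) = -11438*(1 - 9) = -11438*(-8) = 91504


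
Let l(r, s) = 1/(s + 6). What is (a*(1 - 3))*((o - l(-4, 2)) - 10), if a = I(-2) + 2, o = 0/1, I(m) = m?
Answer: 0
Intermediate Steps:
l(r, s) = 1/(6 + s)
o = 0 (o = 0*1 = 0)
a = 0 (a = -2 + 2 = 0)
(a*(1 - 3))*((o - l(-4, 2)) - 10) = (0*(1 - 3))*((0 - 1/(6 + 2)) - 10) = (0*(-2))*((0 - 1/8) - 10) = 0*((0 - 1*⅛) - 10) = 0*((0 - ⅛) - 10) = 0*(-⅛ - 10) = 0*(-81/8) = 0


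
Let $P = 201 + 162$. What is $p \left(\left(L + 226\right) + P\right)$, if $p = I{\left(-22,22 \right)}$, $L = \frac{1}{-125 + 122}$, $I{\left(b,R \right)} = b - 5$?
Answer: $-15894$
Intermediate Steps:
$I{\left(b,R \right)} = -5 + b$
$L = - \frac{1}{3}$ ($L = \frac{1}{-3} = - \frac{1}{3} \approx -0.33333$)
$P = 363$
$p = -27$ ($p = -5 - 22 = -27$)
$p \left(\left(L + 226\right) + P\right) = - 27 \left(\left(- \frac{1}{3} + 226\right) + 363\right) = - 27 \left(\frac{677}{3} + 363\right) = \left(-27\right) \frac{1766}{3} = -15894$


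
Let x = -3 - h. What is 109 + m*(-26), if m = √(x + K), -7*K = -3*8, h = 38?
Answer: 109 - 26*I*√1841/7 ≈ 109.0 - 159.37*I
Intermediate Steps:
x = -41 (x = -3 - 1*38 = -3 - 38 = -41)
K = 24/7 (K = -(-3)*8/7 = -⅐*(-24) = 24/7 ≈ 3.4286)
m = I*√1841/7 (m = √(-41 + 24/7) = √(-263/7) = I*√1841/7 ≈ 6.1296*I)
109 + m*(-26) = 109 + (I*√1841/7)*(-26) = 109 - 26*I*√1841/7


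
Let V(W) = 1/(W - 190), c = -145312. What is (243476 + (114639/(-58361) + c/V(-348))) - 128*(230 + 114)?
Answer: 4574177490661/58361 ≈ 7.8377e+7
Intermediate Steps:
V(W) = 1/(-190 + W)
(243476 + (114639/(-58361) + c/V(-348))) - 128*(230 + 114) = (243476 + (114639/(-58361) - 145312/(1/(-190 - 348)))) - 128*(230 + 114) = (243476 + (114639*(-1/58361) - 145312/(1/(-538)))) - 128*344 = (243476 + (-114639/58361 - 145312/(-1/538))) - 44032 = (243476 + (-114639/58361 - 145312*(-538))) - 44032 = (243476 + (-114639/58361 + 78177856)) - 44032 = (243476 + 4562537739377/58361) - 44032 = 4576747242213/58361 - 44032 = 4574177490661/58361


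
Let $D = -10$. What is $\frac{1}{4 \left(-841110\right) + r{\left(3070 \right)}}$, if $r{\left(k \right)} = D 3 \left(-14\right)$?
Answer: $- \frac{1}{3364020} \approx -2.9726 \cdot 10^{-7}$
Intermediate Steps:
$r{\left(k \right)} = 420$ ($r{\left(k \right)} = \left(-10\right) 3 \left(-14\right) = \left(-30\right) \left(-14\right) = 420$)
$\frac{1}{4 \left(-841110\right) + r{\left(3070 \right)}} = \frac{1}{4 \left(-841110\right) + 420} = \frac{1}{-3364440 + 420} = \frac{1}{-3364020} = - \frac{1}{3364020}$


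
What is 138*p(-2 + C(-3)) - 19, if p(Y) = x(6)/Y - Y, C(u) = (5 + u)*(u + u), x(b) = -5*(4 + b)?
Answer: 16841/7 ≈ 2405.9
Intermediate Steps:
x(b) = -20 - 5*b
C(u) = 2*u*(5 + u) (C(u) = (5 + u)*(2*u) = 2*u*(5 + u))
p(Y) = -Y - 50/Y (p(Y) = (-20 - 5*6)/Y - Y = (-20 - 30)/Y - Y = -50/Y - Y = -Y - 50/Y)
138*p(-2 + C(-3)) - 19 = 138*(-(-2 + 2*(-3)*(5 - 3)) - 50/(-2 + 2*(-3)*(5 - 3))) - 19 = 138*(-(-2 + 2*(-3)*2) - 50/(-2 + 2*(-3)*2)) - 19 = 138*(-(-2 - 12) - 50/(-2 - 12)) - 19 = 138*(-1*(-14) - 50/(-14)) - 19 = 138*(14 - 50*(-1/14)) - 19 = 138*(14 + 25/7) - 19 = 138*(123/7) - 19 = 16974/7 - 19 = 16841/7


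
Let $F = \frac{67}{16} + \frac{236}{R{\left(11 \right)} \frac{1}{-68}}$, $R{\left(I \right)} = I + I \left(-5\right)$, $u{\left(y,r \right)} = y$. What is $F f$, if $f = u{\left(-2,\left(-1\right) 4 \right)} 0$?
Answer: $0$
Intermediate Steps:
$R{\left(I \right)} = - 4 I$ ($R{\left(I \right)} = I - 5 I = - 4 I$)
$f = 0$ ($f = \left(-2\right) 0 = 0$)
$F = \frac{64929}{176}$ ($F = \frac{67}{16} + \frac{236}{\left(-4\right) 11 \frac{1}{-68}} = 67 \cdot \frac{1}{16} + \frac{236}{\left(-44\right) \left(- \frac{1}{68}\right)} = \frac{67}{16} + \frac{236}{\frac{11}{17}} = \frac{67}{16} + 236 \cdot \frac{17}{11} = \frac{67}{16} + \frac{4012}{11} = \frac{64929}{176} \approx 368.91$)
$F f = \frac{64929}{176} \cdot 0 = 0$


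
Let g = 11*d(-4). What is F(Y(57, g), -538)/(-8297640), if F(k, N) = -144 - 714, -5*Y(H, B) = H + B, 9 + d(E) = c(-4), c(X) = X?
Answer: 11/106380 ≈ 0.00010340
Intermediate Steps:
d(E) = -13 (d(E) = -9 - 4 = -13)
g = -143 (g = 11*(-13) = -143)
Y(H, B) = -B/5 - H/5 (Y(H, B) = -(H + B)/5 = -(B + H)/5 = -B/5 - H/5)
F(k, N) = -858
F(Y(57, g), -538)/(-8297640) = -858/(-8297640) = -858*(-1/8297640) = 11/106380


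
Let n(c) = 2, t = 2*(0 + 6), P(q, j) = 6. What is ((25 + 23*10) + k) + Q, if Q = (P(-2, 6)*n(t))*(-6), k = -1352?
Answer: -1169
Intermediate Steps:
t = 12 (t = 2*6 = 12)
Q = -72 (Q = (6*2)*(-6) = 12*(-6) = -72)
((25 + 23*10) + k) + Q = ((25 + 23*10) - 1352) - 72 = ((25 + 230) - 1352) - 72 = (255 - 1352) - 72 = -1097 - 72 = -1169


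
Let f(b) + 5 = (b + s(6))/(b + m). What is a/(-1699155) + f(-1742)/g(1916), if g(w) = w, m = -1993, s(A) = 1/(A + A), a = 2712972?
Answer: -1036986930023/648511731216 ≈ -1.5990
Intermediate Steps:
s(A) = 1/(2*A)
f(b) = -5 + (1/12 + b)/(-1993 + b) (f(b) = -5 + (b + (½)/6)/(b - 1993) = -5 + (b + (½)*(⅙))/(-1993 + b) = -5 + (b + 1/12)/(-1993 + b) = -5 + (1/12 + b)/(-1993 + b))
a/(-1699155) + f(-1742)/g(1916) = 2712972/(-1699155) + ((119581 - 48*(-1742))/(12*(-1993 - 1742)))/1916 = 2712972*(-1/1699155) + ((1/12)*(119581 + 83616)/(-3735))*(1/1916) = -904324/566385 + ((1/12)*(-1/3735)*203197)*(1/1916) = -904324/566385 - 203197/44820*1/1916 = -904324/566385 - 203197/85875120 = -1036986930023/648511731216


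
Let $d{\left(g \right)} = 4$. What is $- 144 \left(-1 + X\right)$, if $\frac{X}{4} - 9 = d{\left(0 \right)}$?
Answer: $-7344$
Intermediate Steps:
$X = 52$ ($X = 36 + 4 \cdot 4 = 36 + 16 = 52$)
$- 144 \left(-1 + X\right) = - 144 \left(-1 + 52\right) = \left(-144\right) 51 = -7344$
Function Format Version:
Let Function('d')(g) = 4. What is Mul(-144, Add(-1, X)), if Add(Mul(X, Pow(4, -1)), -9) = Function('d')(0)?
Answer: -7344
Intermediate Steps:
X = 52 (X = Add(36, Mul(4, 4)) = Add(36, 16) = 52)
Mul(-144, Add(-1, X)) = Mul(-144, Add(-1, 52)) = Mul(-144, 51) = -7344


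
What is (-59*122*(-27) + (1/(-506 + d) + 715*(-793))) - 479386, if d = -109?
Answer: -524001526/615 ≈ -8.5204e+5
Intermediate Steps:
(-59*122*(-27) + (1/(-506 + d) + 715*(-793))) - 479386 = (-59*122*(-27) + (1/(-506 - 109) + 715*(-793))) - 479386 = (-7198*(-27) + (1/(-615) - 566995)) - 479386 = (194346 + (-1/615 - 566995)) - 479386 = (194346 - 348701926/615) - 479386 = -229179136/615 - 479386 = -524001526/615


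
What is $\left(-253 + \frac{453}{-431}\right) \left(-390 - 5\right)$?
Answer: $\frac{43250920}{431} \approx 1.0035 \cdot 10^{5}$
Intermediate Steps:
$\left(-253 + \frac{453}{-431}\right) \left(-390 - 5\right) = \left(-253 + 453 \left(- \frac{1}{431}\right)\right) \left(-395\right) = \left(-253 - \frac{453}{431}\right) \left(-395\right) = \left(- \frac{109496}{431}\right) \left(-395\right) = \frac{43250920}{431}$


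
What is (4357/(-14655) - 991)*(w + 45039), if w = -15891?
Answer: -141148820792/4885 ≈ -2.8894e+7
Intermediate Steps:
(4357/(-14655) - 991)*(w + 45039) = (4357/(-14655) - 991)*(-15891 + 45039) = (4357*(-1/14655) - 991)*29148 = (-4357/14655 - 991)*29148 = -14527462/14655*29148 = -141148820792/4885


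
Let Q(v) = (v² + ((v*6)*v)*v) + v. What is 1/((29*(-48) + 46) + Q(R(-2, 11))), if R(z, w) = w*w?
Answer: 1/10642782 ≈ 9.3960e-8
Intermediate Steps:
R(z, w) = w²
Q(v) = v + v² + 6*v³ (Q(v) = (v² + ((6*v)*v)*v) + v = (v² + (6*v²)*v) + v = (v² + 6*v³) + v = v + v² + 6*v³)
1/((29*(-48) + 46) + Q(R(-2, 11))) = 1/((29*(-48) + 46) + 11²*(1 + 11² + 6*(11²)²)) = 1/((-1392 + 46) + 121*(1 + 121 + 6*121²)) = 1/(-1346 + 121*(1 + 121 + 6*14641)) = 1/(-1346 + 121*(1 + 121 + 87846)) = 1/(-1346 + 121*87968) = 1/(-1346 + 10644128) = 1/10642782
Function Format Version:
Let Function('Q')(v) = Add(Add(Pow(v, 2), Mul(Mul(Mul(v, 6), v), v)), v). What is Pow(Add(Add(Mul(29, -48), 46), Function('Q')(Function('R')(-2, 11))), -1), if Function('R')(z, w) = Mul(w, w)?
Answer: Rational(1, 10642782) ≈ 9.3960e-8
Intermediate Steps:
Function('R')(z, w) = Pow(w, 2)
Function('Q')(v) = Add(v, Pow(v, 2), Mul(6, Pow(v, 3))) (Function('Q')(v) = Add(Add(Pow(v, 2), Mul(Mul(Mul(6, v), v), v)), v) = Add(Add(Pow(v, 2), Mul(Mul(6, Pow(v, 2)), v)), v) = Add(Add(Pow(v, 2), Mul(6, Pow(v, 3))), v) = Add(v, Pow(v, 2), Mul(6, Pow(v, 3))))
Pow(Add(Add(Mul(29, -48), 46), Function('Q')(Function('R')(-2, 11))), -1) = Pow(Add(Add(Mul(29, -48), 46), Mul(Pow(11, 2), Add(1, Pow(11, 2), Mul(6, Pow(Pow(11, 2), 2))))), -1) = Pow(Add(Add(-1392, 46), Mul(121, Add(1, 121, Mul(6, Pow(121, 2))))), -1) = Pow(Add(-1346, Mul(121, Add(1, 121, Mul(6, 14641)))), -1) = Pow(Add(-1346, Mul(121, Add(1, 121, 87846))), -1) = Pow(Add(-1346, Mul(121, 87968)), -1) = Pow(Add(-1346, 10644128), -1) = Pow(10642782, -1) = Rational(1, 10642782)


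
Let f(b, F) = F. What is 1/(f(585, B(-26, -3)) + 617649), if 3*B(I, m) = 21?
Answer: 1/617656 ≈ 1.6190e-6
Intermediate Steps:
B(I, m) = 7 (B(I, m) = (⅓)*21 = 7)
1/(f(585, B(-26, -3)) + 617649) = 1/(7 + 617649) = 1/617656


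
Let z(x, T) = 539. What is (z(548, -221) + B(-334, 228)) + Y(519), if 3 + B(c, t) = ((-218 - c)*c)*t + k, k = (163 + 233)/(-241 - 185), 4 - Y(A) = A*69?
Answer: -629692179/71 ≈ -8.8689e+6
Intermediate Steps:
Y(A) = 4 - 69*A (Y(A) = 4 - A*69 = 4 - 69*A)
k = -66/71 (k = 396/(-426) = 396*(-1/426) = -66/71 ≈ -0.92958)
B(c, t) = -279/71 + c*t*(-218 - c) (B(c, t) = -3 + (((-218 - c)*c)*t - 66/71) = -3 + ((c*(-218 - c))*t - 66/71) = -3 + (c*t*(-218 - c) - 66/71) = -3 + (-66/71 + c*t*(-218 - c)) = -279/71 + c*t*(-218 - c))
(z(548, -221) + B(-334, 228)) + Y(519) = (539 + (-279/71 - 1*228*(-334)**2 - 218*(-334)*228)) + (4 - 69*519) = (539 + (-279/71 - 1*228*111556 + 16601136)) + (4 - 35811) = (539 + (-279/71 - 25434768 + 16601136)) - 35807 = (539 - 627188151/71) - 35807 = -627149882/71 - 35807 = -629692179/71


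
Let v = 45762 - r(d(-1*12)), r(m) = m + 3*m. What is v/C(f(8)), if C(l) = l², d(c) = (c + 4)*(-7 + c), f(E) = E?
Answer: 22577/32 ≈ 705.53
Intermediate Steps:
d(c) = (-7 + c)*(4 + c) (d(c) = (4 + c)*(-7 + c) = (-7 + c)*(4 + c))
r(m) = 4*m
v = 45154 (v = 45762 - 4*(-28 + (-1*12)² - (-3)*12) = 45762 - 4*(-28 + (-12)² - 3*(-12)) = 45762 - 4*(-28 + 144 + 36) = 45762 - 4*152 = 45762 - 1*608 = 45762 - 608 = 45154)
v/C(f(8)) = 45154/(8²) = 45154/64 = 45154*(1/64) = 22577/32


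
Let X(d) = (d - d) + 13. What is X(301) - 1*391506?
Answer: -391493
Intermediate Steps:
X(d) = 13 (X(d) = 0 + 13 = 13)
X(301) - 1*391506 = 13 - 1*391506 = 13 - 391506 = -391493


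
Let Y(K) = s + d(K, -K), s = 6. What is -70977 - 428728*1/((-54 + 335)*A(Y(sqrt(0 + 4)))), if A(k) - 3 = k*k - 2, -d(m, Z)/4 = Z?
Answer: -3929502517/55357 ≈ -70985.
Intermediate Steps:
d(m, Z) = -4*Z
Y(K) = 6 + 4*K (Y(K) = 6 - (-4)*K = 6 + 4*K)
A(k) = 1 + k**2 (A(k) = 3 + (k*k - 2) = 3 + (k**2 - 2) = 3 + (-2 + k**2) = 1 + k**2)
-70977 - 428728*1/((-54 + 335)*A(Y(sqrt(0 + 4)))) = -70977 - 428728*1/((1 + (6 + 4*sqrt(0 + 4))**2)*(-54 + 335)) = -70977 - 428728*1/(281*(1 + (6 + 4*sqrt(4))**2)) = -70977 - 428728*1/(281*(1 + (6 + 4*2)**2)) = -70977 - 428728*1/(281*(1 + (6 + 8)**2)) = -70977 - 428728*1/(281*(1 + 14**2)) = -70977 - 428728*1/(281*(1 + 196)) = -70977 - 428728/(197*281) = -70977 - 428728/55357 = -3929502517/55357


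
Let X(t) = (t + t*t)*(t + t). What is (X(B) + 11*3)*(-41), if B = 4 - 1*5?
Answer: -1353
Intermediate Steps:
B = -1 (B = 4 - 5 = -1)
X(t) = 2*t*(t + t**2) (X(t) = (t + t**2)*(2*t) = 2*t*(t + t**2))
(X(B) + 11*3)*(-41) = (2*(-1)**2*(1 - 1) + 11*3)*(-41) = (2*1*0 + 33)*(-41) = (0 + 33)*(-41) = 33*(-41) = -1353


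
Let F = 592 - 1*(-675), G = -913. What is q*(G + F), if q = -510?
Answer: -180540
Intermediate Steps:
F = 1267 (F = 592 + 675 = 1267)
q*(G + F) = -510*(-913 + 1267) = -510*354 = -180540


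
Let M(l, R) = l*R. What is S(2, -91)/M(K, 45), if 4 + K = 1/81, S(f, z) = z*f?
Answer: 1638/1615 ≈ 1.0142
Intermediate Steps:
S(f, z) = f*z
K = -323/81 (K = -4 + 1/81 = -323/81 ≈ -3.9877)
M(l, R) = R*l
S(2, -91)/M(K, 45) = (2*(-91))/((45*(-323/81))) = -182/(-1615/9) = -182*(-9/1615) = 1638/1615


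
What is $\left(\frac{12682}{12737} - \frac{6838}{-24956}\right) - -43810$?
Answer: $\frac{6963025243459}{158932286} \approx 43811.0$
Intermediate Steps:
$\left(\frac{12682}{12737} - \frac{6838}{-24956}\right) - -43810 = \left(12682 \cdot \frac{1}{12737} - - \frac{3419}{12478}\right) + 43810 = \left(\frac{12682}{12737} + \frac{3419}{12478}\right) + 43810 = \frac{201793799}{158932286} + 43810 = \frac{6963025243459}{158932286}$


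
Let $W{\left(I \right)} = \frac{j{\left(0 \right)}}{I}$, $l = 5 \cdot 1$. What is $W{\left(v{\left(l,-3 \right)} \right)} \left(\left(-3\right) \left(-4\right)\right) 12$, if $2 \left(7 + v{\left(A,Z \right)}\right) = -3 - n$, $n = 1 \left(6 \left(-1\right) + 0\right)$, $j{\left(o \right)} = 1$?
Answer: $- \frac{288}{11} \approx -26.182$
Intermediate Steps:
$l = 5$
$n = -6$ ($n = 1 \left(-6 + 0\right) = 1 \left(-6\right) = -6$)
$v{\left(A,Z \right)} = - \frac{11}{2}$ ($v{\left(A,Z \right)} = -7 + \frac{-3 - -6}{2} = -7 + \frac{-3 + 6}{2} = -7 + \frac{1}{2} \cdot 3 = -7 + \frac{3}{2} = - \frac{11}{2}$)
$W{\left(I \right)} = \frac{1}{I}$ ($W{\left(I \right)} = 1 \frac{1}{I} = \frac{1}{I}$)
$W{\left(v{\left(l,-3 \right)} \right)} \left(\left(-3\right) \left(-4\right)\right) 12 = \frac{\left(-3\right) \left(-4\right)}{- \frac{11}{2}} \cdot 12 = \left(- \frac{2}{11}\right) 12 \cdot 12 = \left(- \frac{24}{11}\right) 12 = - \frac{288}{11}$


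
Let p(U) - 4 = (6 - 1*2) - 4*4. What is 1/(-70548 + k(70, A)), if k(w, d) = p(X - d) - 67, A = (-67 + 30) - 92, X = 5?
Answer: -1/70623 ≈ -1.4160e-5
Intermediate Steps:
A = -129 (A = -37 - 92 = -129)
p(U) = -8 (p(U) = 4 + ((6 - 1*2) - 4*4) = 4 + ((6 - 2) - 16) = 4 + (4 - 16) = 4 - 12 = -8)
k(w, d) = -75 (k(w, d) = -8 - 67 = -75)
1/(-70548 + k(70, A)) = 1/(-70548 - 75) = 1/(-70623) = -1/70623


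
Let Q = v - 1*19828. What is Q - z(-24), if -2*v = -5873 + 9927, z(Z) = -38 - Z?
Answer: -21841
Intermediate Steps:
v = -2027 (v = -(-5873 + 9927)/2 = -½*4054 = -2027)
Q = -21855 (Q = -2027 - 1*19828 = -2027 - 19828 = -21855)
Q - z(-24) = -21855 - (-38 - 1*(-24)) = -21855 - (-38 + 24) = -21855 - 1*(-14) = -21855 + 14 = -21841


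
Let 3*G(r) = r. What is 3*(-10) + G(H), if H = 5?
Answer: -85/3 ≈ -28.333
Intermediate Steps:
G(r) = r/3
3*(-10) + G(H) = 3*(-10) + (1/3)*5 = -30 + 5/3 = -85/3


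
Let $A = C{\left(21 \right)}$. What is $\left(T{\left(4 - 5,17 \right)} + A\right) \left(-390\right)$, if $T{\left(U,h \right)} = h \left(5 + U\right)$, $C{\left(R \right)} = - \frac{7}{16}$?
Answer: $- \frac{210795}{8} \approx -26349.0$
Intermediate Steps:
$C{\left(R \right)} = - \frac{7}{16}$ ($C{\left(R \right)} = \left(-7\right) \frac{1}{16} = - \frac{7}{16}$)
$A = - \frac{7}{16} \approx -0.4375$
$\left(T{\left(4 - 5,17 \right)} + A\right) \left(-390\right) = \left(17 \left(5 + \left(4 - 5\right)\right) - \frac{7}{16}\right) \left(-390\right) = \left(17 \left(5 - 1\right) - \frac{7}{16}\right) \left(-390\right) = \left(17 \cdot 4 - \frac{7}{16}\right) \left(-390\right) = \left(68 - \frac{7}{16}\right) \left(-390\right) = \frac{1081}{16} \left(-390\right) = - \frac{210795}{8}$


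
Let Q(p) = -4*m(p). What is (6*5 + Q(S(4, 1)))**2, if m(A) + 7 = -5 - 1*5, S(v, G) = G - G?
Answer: 9604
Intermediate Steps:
S(v, G) = 0
m(A) = -17 (m(A) = -7 + (-5 - 1*5) = -7 + (-5 - 5) = -7 - 10 = -17)
Q(p) = 68 (Q(p) = -4*(-17) = 68)
(6*5 + Q(S(4, 1)))**2 = (6*5 + 68)**2 = (30 + 68)**2 = 98**2 = 9604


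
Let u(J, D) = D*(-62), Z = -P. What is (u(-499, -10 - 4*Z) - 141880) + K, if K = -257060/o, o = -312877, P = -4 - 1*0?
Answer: -43886373976/312877 ≈ -1.4027e+5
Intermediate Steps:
P = -4 (P = -4 + 0 = -4)
Z = 4 (Z = -1*(-4) = 4)
u(J, D) = -62*D
K = 257060/312877 (K = -257060/(-312877) = -257060*(-1/312877) = 257060/312877 ≈ 0.82160)
(u(-499, -10 - 4*Z) - 141880) + K = (-62*(-10 - 4*4) - 141880) + 257060/312877 = (-62*(-10 - 16) - 141880) + 257060/312877 = (-62*(-26) - 141880) + 257060/312877 = (1612 - 141880) + 257060/312877 = -140268 + 257060/312877 = -43886373976/312877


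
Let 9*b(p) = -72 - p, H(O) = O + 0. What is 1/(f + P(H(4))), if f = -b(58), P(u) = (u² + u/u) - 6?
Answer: 9/229 ≈ 0.039301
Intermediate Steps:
H(O) = O
b(p) = -8 - p/9 (b(p) = (-72 - p)/9 = -8 - p/9)
P(u) = -5 + u² (P(u) = (u² + 1) - 6 = (1 + u²) - 6 = -5 + u²)
f = 130/9 (f = -(-8 - ⅑*58) = -(-8 - 58/9) = -1*(-130/9) = 130/9 ≈ 14.444)
1/(f + P(H(4))) = 1/(130/9 + (-5 + 4²)) = 1/(130/9 + (-5 + 16)) = 1/(130/9 + 11) = 1/(229/9) = 9/229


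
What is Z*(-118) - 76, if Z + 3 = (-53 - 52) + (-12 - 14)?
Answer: 15736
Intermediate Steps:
Z = -134 (Z = -3 + ((-53 - 52) + (-12 - 14)) = -3 + (-105 - 26) = -3 - 131 = -134)
Z*(-118) - 76 = -134*(-118) - 76 = 15812 - 76 = 15736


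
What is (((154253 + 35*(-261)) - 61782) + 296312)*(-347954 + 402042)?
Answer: 20534401024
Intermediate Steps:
(((154253 + 35*(-261)) - 61782) + 296312)*(-347954 + 402042) = (((154253 - 9135) - 61782) + 296312)*54088 = ((145118 - 61782) + 296312)*54088 = (83336 + 296312)*54088 = 379648*54088 = 20534401024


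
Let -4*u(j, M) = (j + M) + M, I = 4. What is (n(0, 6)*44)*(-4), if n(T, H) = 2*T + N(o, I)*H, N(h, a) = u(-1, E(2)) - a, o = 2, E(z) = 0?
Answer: 3960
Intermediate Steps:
u(j, M) = -M/2 - j/4 (u(j, M) = -((j + M) + M)/4 = -((M + j) + M)/4 = -(j + 2*M)/4 = -M/2 - j/4)
N(h, a) = ¼ - a (N(h, a) = (-½*0 - ¼*(-1)) - a = (0 + ¼) - a = ¼ - a)
n(T, H) = 2*T - 15*H/4 (n(T, H) = 2*T + (¼ - 1*4)*H = 2*T + (¼ - 4)*H = 2*T - 15*H/4)
(n(0, 6)*44)*(-4) = ((2*0 - 15/4*6)*44)*(-4) = ((0 - 45/2)*44)*(-4) = -45/2*44*(-4) = -990*(-4) = 3960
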